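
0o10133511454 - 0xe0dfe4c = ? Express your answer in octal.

0o6330112340

0xe0dfe4c = 0o1603377114 in octal.
Subtract column by column in base 8:
  4-4 → 0
  5-1 → 4
  4-1 → 3
  1-7 → 2 (borrow)
  1-7-1 → 1 (borrow)
  5-3-1 → 1
  3-3 → 0
  3-0 → 3
  1-6 → 3 (borrow)
  0-1-1 → 6 (borrow)
  1-0-1 → 0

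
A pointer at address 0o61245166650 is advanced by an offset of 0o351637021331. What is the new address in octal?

0o433104210201

Add column by column in base 8, right to left:
  0+1 = 1
  5+3 = 0 carry 1
  6+3+1 = 2 carry 1
  6+1+1 = 0 carry 1
  6+2+1 = 1 carry 1
  1+0+1 = 2
  5+7 = 4 carry 1
  4+3+1 = 0 carry 1
  2+6+1 = 1 carry 1
  1+1+1 = 3
  6+5 = 3 carry 1
  0+3+1 = 4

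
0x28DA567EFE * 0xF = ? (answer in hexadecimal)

Multiply each base-16 digit by 15, carrying:
  E×15 = 210 → write 2 carry 13
  F×15+13 = 238 → write E carry 14
  E×15+14 = 224 → write 0 carry 14
  7×15+14 = 119 → write 7 carry 7
  6×15+7 = 97 → write 1 carry 6
  5×15+6 = 81 → write 1 carry 5
  A×15+5 = 155 → write B carry 9
  D×15+9 = 204 → write C carry 12
  8×15+12 = 132 → write 4 carry 8
  2×15+8 = 38 → write 6 carry 2
  remaining carry: 2

0x264CB1170E2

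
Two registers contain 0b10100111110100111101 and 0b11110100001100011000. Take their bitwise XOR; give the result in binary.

XOR bit by bit (1 where the bits differ):
  10100111110100111101
^ 11110100001100011000
= 01010011111000100101

0b01010011111000100101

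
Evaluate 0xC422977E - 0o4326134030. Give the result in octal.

0xC422977E = 0o30410513576 in octal.
Subtract column by column in base 8:
  6-0 → 6
  7-3 → 4
  5-0 → 5
  3-4 → 7 (borrow)
  1-3-1 → 5 (borrow)
  5-1-1 → 3
  0-6 → 2 (borrow)
  1-2-1 → 6 (borrow)
  4-3-1 → 0
  0-4 → 4 (borrow)
  3-0-1 → 2

0o24062357546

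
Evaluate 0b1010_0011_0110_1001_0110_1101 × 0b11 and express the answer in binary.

Multiply each base-2 digit by 3, carrying:
  1×3 = 3 → write 1 carry 1
  0×3+1 = 1 → write 1
  1×3 = 3 → write 1 carry 1
  1×3+1 = 4 → write 0 carry 2
  0×3+2 = 2 → write 0 carry 1
  1×3+1 = 4 → write 0 carry 2
  1×3+2 = 5 → write 1 carry 2
  0×3+2 = 2 → write 0 carry 1
  1×3+1 = 4 → write 0 carry 2
  0×3+2 = 2 → write 0 carry 1
  0×3+1 = 1 → write 1
  1×3 = 3 → write 1 carry 1
  0×3+1 = 1 → write 1
  1×3 = 3 → write 1 carry 1
  1×3+1 = 4 → write 0 carry 2
  0×3+2 = 2 → write 0 carry 1
  1×3+1 = 4 → write 0 carry 2
  1×3+2 = 5 → write 1 carry 2
  0×3+2 = 2 → write 0 carry 1
  0×3+1 = 1 → write 1
  0×3 = 0 → write 0
  1×3 = 3 → write 1 carry 1
  0×3+1 = 1 → write 1
  1×3 = 3 → write 1 carry 1
  remaining carry: 1

0b1111010100011110001000111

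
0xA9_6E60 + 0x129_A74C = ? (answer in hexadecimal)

0x1D315AC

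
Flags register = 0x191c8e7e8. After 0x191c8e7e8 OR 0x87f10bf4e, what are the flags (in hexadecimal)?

OR each hex digit independently (no carries):
  1|8=9, 9|7=f, 1|f=f, c|1=d, 8|0=8, e|b=f, 7|f=f, e|4=e, 8|e=e

0x9ffd8ffee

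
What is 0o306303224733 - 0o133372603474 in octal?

Subtract column by column in base 8:
  3-4 → 7 (borrow)
  3-7-1 → 3 (borrow)
  7-4-1 → 2
  4-3 → 1
  2-0 → 2
  2-6 → 4 (borrow)
  3-2-1 → 0
  0-7 → 1 (borrow)
  3-3-1 → 7 (borrow)
  6-3-1 → 2
  0-3 → 5 (borrow)
  3-1-1 → 1

0o152710421237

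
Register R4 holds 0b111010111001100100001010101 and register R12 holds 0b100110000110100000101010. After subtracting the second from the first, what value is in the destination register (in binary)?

Subtract column by column in base 2:
  1-0 → 1
  0-1 → 1 (borrow)
  1-0-1 → 0
  0-1 → 1 (borrow)
  1-0-1 → 0
  0-1 → 1 (borrow)
  1-0-1 → 0
  0-0 → 0
  0-0 → 0
  0-0 → 0
  0-0 → 0
  1-1 → 0
  0-0 → 0
  0-1 → 1 (borrow)
  1-1-1 → 1 (borrow)
  1-0-1 → 0
  0-0 → 0
  0-0 → 0
  1-0 → 1
  1-1 → 0
  1-1 → 0
  0-0 → 0
  1-0 → 1
  0-1 → 1 (borrow)
  1-0-1 → 0
  1-0 → 1
  1-0 → 1

0b110110001000110000000101011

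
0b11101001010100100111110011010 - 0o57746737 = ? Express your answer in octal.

0o3432500673

0b11101001010100100111110011010 = 0o3512447632 in octal.
Subtract column by column in base 8:
  2-7 → 3 (borrow)
  3-3-1 → 7 (borrow)
  6-7-1 → 6 (borrow)
  7-6-1 → 0
  4-4 → 0
  4-7 → 5 (borrow)
  2-7-1 → 2 (borrow)
  1-5-1 → 3 (borrow)
  5-0-1 → 4
  3-0 → 3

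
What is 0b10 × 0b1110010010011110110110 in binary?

0b11100100100111101101100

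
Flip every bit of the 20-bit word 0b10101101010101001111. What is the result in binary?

0b01010010101010110000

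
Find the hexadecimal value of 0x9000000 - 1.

The trailing 6 digits are 0, so subtracting 1 borrows through: they become F and the next digit up decrements.

0x8FFFFFF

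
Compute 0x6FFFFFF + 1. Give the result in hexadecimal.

0x7000000

The trailing 6 digits are F (max in base 16), so adding 1 cascades: they roll to 0 and the next digit up increments.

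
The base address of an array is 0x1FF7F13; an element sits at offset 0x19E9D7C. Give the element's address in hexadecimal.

0x39E1C8F

Add column by column in base 16, right to left:
  3+C = F
  1+7 = 8
  F+D = C carry 1
  7+9+1 = 1 carry 1
  F+E+1 = E carry 1
  F+9+1 = 9 carry 1
  1+1+1 = 3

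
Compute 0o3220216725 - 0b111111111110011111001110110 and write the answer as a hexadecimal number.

0x1241df5f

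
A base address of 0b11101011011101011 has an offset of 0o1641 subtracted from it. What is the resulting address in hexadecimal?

0x1D34A

0b11101011011101011 = 0x1D6EB in hexadecimal.
0o1641 = 0x3A1 in hexadecimal.
Subtract column by column in base 16:
  B-1 → A
  E-A → 4
  6-3 → 3
  D-0 → D
  1-0 → 1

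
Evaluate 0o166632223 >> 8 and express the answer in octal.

0o355464

8 bits is not a whole number of base-8 digits; in binary: 1110110110011010010010011 >> 8 = 11101101100110100.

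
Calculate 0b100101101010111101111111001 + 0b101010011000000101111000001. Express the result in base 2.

Add column by column in base 2, right to left:
  1+1 = 0 carry 1
  0+0+1 = 1
  0+0 = 0
  1+0 = 1
  1+0 = 1
  1+0 = 1
  1+1 = 0 carry 1
  1+1+1 = 1 carry 1
  1+1+1 = 1 carry 1
  1+1+1 = 1 carry 1
  0+0+1 = 1
  1+1 = 0 carry 1
  1+0+1 = 0 carry 1
  1+0+1 = 0 carry 1
  1+0+1 = 0 carry 1
  0+0+1 = 1
  1+0 = 1
  0+0 = 0
  1+1 = 0 carry 1
  0+1+1 = 0 carry 1
  1+0+1 = 0 carry 1
  1+0+1 = 0 carry 1
  0+1+1 = 0 carry 1
  1+0+1 = 0 carry 1
  0+1+1 = 0 carry 1
  0+0+1 = 1
  1+1 = 0 carry 1
  final carry 1

0b1010000000011000011110111010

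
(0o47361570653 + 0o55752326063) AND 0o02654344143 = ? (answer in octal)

Add column by column in base 8, right to left:
  3+3 = 6
  5+6 = 3 carry 1
  6+0+1 = 7
  0+6 = 6
  7+2 = 1 carry 1
  5+3+1 = 1 carry 1
  1+2+1 = 4
  6+5 = 3 carry 1
  3+7+1 = 3 carry 1
  7+5+1 = 5 carry 1
  4+5+1 = 2 carry 1
  final carry 1
Sum = 0o125334116736; now AND with 0o02654344143:
  1&0=0, 2&0=0, 5&2=0, 3&6=2, 3&5=1, 4&4=4, 1&3=1, 1&4=0, 6&4=4, 7&1=1, 3&4=0, 6&3=2

0o214104102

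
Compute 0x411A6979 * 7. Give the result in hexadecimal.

0x1C7B8E24F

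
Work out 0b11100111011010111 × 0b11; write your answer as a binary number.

0b1010110110010000101

Multiply each base-2 digit by 3, carrying:
  1×3 = 3 → write 1 carry 1
  1×3+1 = 4 → write 0 carry 2
  1×3+2 = 5 → write 1 carry 2
  0×3+2 = 2 → write 0 carry 1
  1×3+1 = 4 → write 0 carry 2
  0×3+2 = 2 → write 0 carry 1
  1×3+1 = 4 → write 0 carry 2
  1×3+2 = 5 → write 1 carry 2
  0×3+2 = 2 → write 0 carry 1
  1×3+1 = 4 → write 0 carry 2
  1×3+2 = 5 → write 1 carry 2
  1×3+2 = 5 → write 1 carry 2
  0×3+2 = 2 → write 0 carry 1
  0×3+1 = 1 → write 1
  1×3 = 3 → write 1 carry 1
  1×3+1 = 4 → write 0 carry 2
  1×3+2 = 5 → write 1 carry 2
  remaining carry: 10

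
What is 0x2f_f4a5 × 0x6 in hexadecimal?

0x11fbbde

Multiply each base-16 digit by 6, carrying:
  5×6 = 30 → write e carry 1
  a×6+1 = 61 → write d carry 3
  4×6+3 = 27 → write b carry 1
  f×6+1 = 91 → write b carry 5
  f×6+5 = 95 → write f carry 5
  2×6+5 = 17 → write 1 carry 1
  remaining carry: 1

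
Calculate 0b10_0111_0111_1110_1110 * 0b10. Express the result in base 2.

Multiply each base-2 digit by 2, carrying:
  0×2 = 0 → write 0
  1×2 = 2 → write 0 carry 1
  1×2+1 = 3 → write 1 carry 1
  1×2+1 = 3 → write 1 carry 1
  0×2+1 = 1 → write 1
  1×2 = 2 → write 0 carry 1
  1×2+1 = 3 → write 1 carry 1
  1×2+1 = 3 → write 1 carry 1
  1×2+1 = 3 → write 1 carry 1
  1×2+1 = 3 → write 1 carry 1
  1×2+1 = 3 → write 1 carry 1
  0×2+1 = 1 → write 1
  1×2 = 2 → write 0 carry 1
  1×2+1 = 3 → write 1 carry 1
  1×2+1 = 3 → write 1 carry 1
  0×2+1 = 1 → write 1
  0×2 = 0 → write 0
  1×2 = 2 → write 0 carry 1
  remaining carry: 1

0b1001110111111011100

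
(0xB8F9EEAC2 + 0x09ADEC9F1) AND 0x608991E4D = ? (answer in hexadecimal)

0x408191401

Add column by column in base 16, right to left:
  2+1 = 3
  C+F = B carry 1
  A+9+1 = 4 carry 1
  E+C+1 = B carry 1
  E+E+1 = D carry 1
  9+D+1 = 7 carry 1
  F+A+1 = A carry 1
  8+9+1 = 2 carry 1
  B+0+1 = C
Sum = 0xC2A7DB4B3; now AND with 0x608991E4D:
  C&6=4, 2&0=0, A&8=8, 7&9=1, D&9=9, B&1=1, 4&E=4, B&4=0, 3&D=1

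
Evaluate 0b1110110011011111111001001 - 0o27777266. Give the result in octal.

0b1110110011011111111001001 = 0o166337711 in octal.
Subtract column by column in base 8:
  1-6 → 3 (borrow)
  1-6-1 → 2 (borrow)
  7-2-1 → 4
  7-7 → 0
  3-7 → 4 (borrow)
  3-7-1 → 3 (borrow)
  6-7-1 → 6 (borrow)
  6-2-1 → 3
  1-0 → 1

0o136340423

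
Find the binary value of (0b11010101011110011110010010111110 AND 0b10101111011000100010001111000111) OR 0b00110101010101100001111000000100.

0b10110101011101100011111010000110

0b11010101011110011110010010111110 AND 0b10101111011000100010001111000111 = 0b10000101011000000010000010000110.
Then OR with 0b00110101010101100001111000000100.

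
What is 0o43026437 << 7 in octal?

7 bits is not a whole number of base-8 digits; in binary: 100011000010110100011111 << 7 = 1000110000101101000111110000000.

0o10605507600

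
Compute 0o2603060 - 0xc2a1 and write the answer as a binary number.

0o2603060 = 0b10110000011000110000 in binary.
0xc2a1 = 0b1100001010100001 in binary.
Subtract column by column in base 2:
  0-1 → 1 (borrow)
  0-0-1 → 1 (borrow)
  0-0-1 → 1 (borrow)
  0-0-1 → 1 (borrow)
  1-0-1 → 0
  1-1 → 0
  0-0 → 0
  0-1 → 1 (borrow)
  0-0-1 → 1 (borrow)
  1-1-1 → 1 (borrow)
  1-0-1 → 0
  0-0 → 0
  0-0 → 0
  0-0 → 0
  0-1 → 1 (borrow)
  0-1-1 → 0 (borrow)
  1-0-1 → 0
  1-0 → 1
  0-0 → 0
  1-0 → 1

0b10100100001110001111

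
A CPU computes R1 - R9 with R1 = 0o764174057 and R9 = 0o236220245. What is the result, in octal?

0o525753612

Subtract column by column in base 8:
  7-5 → 2
  5-4 → 1
  0-2 → 6 (borrow)
  4-0-1 → 3
  7-2 → 5
  1-2 → 7 (borrow)
  4-6-1 → 5 (borrow)
  6-3-1 → 2
  7-2 → 5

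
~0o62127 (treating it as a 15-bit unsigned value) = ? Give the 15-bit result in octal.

Each oct digit d becomes 7−d:
  6→1, 2→5, 1→6, 2→5, 7→0

0o15650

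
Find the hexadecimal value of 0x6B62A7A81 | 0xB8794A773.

0xFB7BEFFF3

OR each hex digit independently (no carries):
  6|B=F, B|8=B, 6|7=7, 2|9=B, A|4=E, 7|A=F, A|7=F, 8|7=F, 1|3=3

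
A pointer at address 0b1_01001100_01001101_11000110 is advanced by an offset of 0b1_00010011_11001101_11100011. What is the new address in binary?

0b10011000000001101110101001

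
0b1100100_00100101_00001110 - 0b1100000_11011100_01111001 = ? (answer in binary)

Subtract column by column in base 2:
  0-1 → 1 (borrow)
  1-0-1 → 0
  1-0 → 1
  1-1 → 0
  0-1 → 1 (borrow)
  0-1-1 → 0 (borrow)
  0-1-1 → 0 (borrow)
  0-0-1 → 1 (borrow)
  1-0-1 → 0
  0-0 → 0
  1-1 → 0
  0-1 → 1 (borrow)
  0-1-1 → 0 (borrow)
  1-0-1 → 0
  0-1 → 1 (borrow)
  0-1-1 → 0 (borrow)
  0-0-1 → 1 (borrow)
  0-0-1 → 1 (borrow)
  1-0-1 → 0
  0-0 → 0
  0-0 → 0
  1-1 → 0
  1-1 → 0

0b110100100010010101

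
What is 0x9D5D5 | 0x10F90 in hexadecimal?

OR each hex digit independently (no carries):
  9|1=9, D|0=D, 5|F=F, D|9=D, 5|0=5

0x9DFD5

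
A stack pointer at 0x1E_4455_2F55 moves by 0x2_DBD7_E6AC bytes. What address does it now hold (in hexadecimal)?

0x21202D1601

Add column by column in base 16, right to left:
  5+C = 1 carry 1
  5+A+1 = 0 carry 1
  F+6+1 = 6 carry 1
  2+E+1 = 1 carry 1
  5+7+1 = D
  5+D = 2 carry 1
  4+B+1 = 0 carry 1
  4+D+1 = 2 carry 1
  E+2+1 = 1 carry 1
  1+0+1 = 2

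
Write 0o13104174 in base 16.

Each octal digit is 3 bits: 1=001 3=011 1=001 0=000 4=100 1=001 7=111 4=100.
Group the bits into nibbles: 0010 1100 1000 1000 0111 1100 → 2C887C.

0x2C887C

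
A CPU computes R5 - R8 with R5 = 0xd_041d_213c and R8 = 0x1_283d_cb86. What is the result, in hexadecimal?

0xbdbdf55b6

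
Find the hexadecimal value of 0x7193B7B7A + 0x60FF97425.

0xD2934EF9F

Add column by column in base 16, right to left:
  A+5 = F
  7+2 = 9
  B+4 = F
  7+7 = E
  B+9 = 4 carry 1
  3+F+1 = 3 carry 1
  9+F+1 = 9 carry 1
  1+0+1 = 2
  7+6 = D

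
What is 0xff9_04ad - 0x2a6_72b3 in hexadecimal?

0xd5291fa

Subtract column by column in base 16:
  d-3 → a
  a-b → f (borrow)
  4-2-1 → 1
  0-7 → 9 (borrow)
  9-6-1 → 2
  f-a → 5
  f-2 → d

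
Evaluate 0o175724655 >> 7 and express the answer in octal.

0o767523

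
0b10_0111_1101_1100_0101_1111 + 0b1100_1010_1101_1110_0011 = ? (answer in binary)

Add column by column in base 2, right to left:
  1+1 = 0 carry 1
  1+1+1 = 1 carry 1
  1+0+1 = 0 carry 1
  1+0+1 = 0 carry 1
  1+0+1 = 0 carry 1
  0+1+1 = 0 carry 1
  1+1+1 = 1 carry 1
  0+1+1 = 0 carry 1
  0+1+1 = 0 carry 1
  0+0+1 = 1
  1+1 = 0 carry 1
  1+1+1 = 1 carry 1
  1+0+1 = 0 carry 1
  0+1+1 = 0 carry 1
  1+0+1 = 0 carry 1
  1+1+1 = 1 carry 1
  1+0+1 = 0 carry 1
  1+0+1 = 0 carry 1
  1+1+1 = 1 carry 1
  0+1+1 = 0 carry 1
  0+0+1 = 1
  1+0 = 1

0b1101001000101001000010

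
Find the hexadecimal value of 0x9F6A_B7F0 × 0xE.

0x8B7D60F20

Multiply each base-16 digit by 14, carrying:
  0×14 = 0 → write 0
  F×14 = 210 → write 2 carry 13
  7×14+13 = 111 → write F carry 6
  B×14+6 = 160 → write 0 carry 10
  A×14+10 = 150 → write 6 carry 9
  6×14+9 = 93 → write D carry 5
  F×14+5 = 215 → write 7 carry 13
  9×14+13 = 139 → write B carry 8
  remaining carry: 8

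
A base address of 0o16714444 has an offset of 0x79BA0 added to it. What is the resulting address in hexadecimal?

0x4334C4

0o16714444 = 0x3B9924 in hexadecimal.
Add column by column in base 16, right to left:
  4+0 = 4
  2+A = C
  9+B = 4 carry 1
  9+9+1 = 3 carry 1
  B+7+1 = 3 carry 1
  3+0+1 = 4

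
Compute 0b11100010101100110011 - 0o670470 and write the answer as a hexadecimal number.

0b11100010101100110011 = 0xE2B33 in hexadecimal.
0o670470 = 0x37138 in hexadecimal.
Subtract column by column in base 16:
  3-8 → B (borrow)
  3-3-1 → F (borrow)
  B-1-1 → 9
  2-7 → B (borrow)
  E-3-1 → A

0xAB9FB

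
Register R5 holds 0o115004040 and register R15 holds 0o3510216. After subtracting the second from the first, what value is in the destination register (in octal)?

0o111273622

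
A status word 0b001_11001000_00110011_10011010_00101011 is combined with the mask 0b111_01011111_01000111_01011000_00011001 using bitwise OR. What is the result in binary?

OR bit by bit (1 where either bit is 1):
  00111001000001100111001101000101011
| 11101011111010001110101100000011001
= 11111011111011101111101101000111011

0b11111011111011101111101101000111011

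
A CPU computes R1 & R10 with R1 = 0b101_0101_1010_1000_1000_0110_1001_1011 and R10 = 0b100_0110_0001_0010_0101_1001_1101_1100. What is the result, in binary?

0b1000100000000000000000010011000

AND bit by bit (1 only where both bits are 1):
  1010101101010001000011010011011
& 1000110000100100101100111011100
= 1000100000000000000000010011000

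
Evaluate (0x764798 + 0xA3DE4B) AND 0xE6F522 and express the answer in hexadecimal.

0x22522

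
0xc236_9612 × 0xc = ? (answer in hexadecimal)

Multiply each base-16 digit by 12, carrying:
  2×12 = 24 → write 8 carry 1
  1×12+1 = 13 → write d
  6×12 = 72 → write 8 carry 4
  9×12+4 = 112 → write 0 carry 7
  6×12+7 = 79 → write f carry 4
  3×12+4 = 40 → write 8 carry 2
  2×12+2 = 26 → write a carry 1
  c×12+1 = 145 → write 1 carry 9
  remaining carry: 9

0x91a8f08d8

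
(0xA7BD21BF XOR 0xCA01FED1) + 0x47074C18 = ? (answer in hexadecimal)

First 0xA7BD21BF XOR 0xCA01FED1 = 0x6DBCDF6E.
Add column by column in base 16, right to left:
  E+8 = 6 carry 1
  6+1+1 = 8
  F+C = B carry 1
  D+4+1 = 2 carry 1
  C+7+1 = 4 carry 1
  B+0+1 = C
  D+7 = 4 carry 1
  6+4+1 = B

0xB4C42B86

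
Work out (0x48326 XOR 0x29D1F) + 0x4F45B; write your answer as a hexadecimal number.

First 0x48326 XOR 0x29D1F = 0x61E39.
Add column by column in base 16, right to left:
  9+B = 4 carry 1
  3+5+1 = 9
  E+4 = 2 carry 1
  1+F+1 = 1 carry 1
  6+4+1 = B

0xB1294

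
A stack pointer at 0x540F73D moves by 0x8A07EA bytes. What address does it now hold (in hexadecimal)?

0x5CAFF27

Add column by column in base 16, right to left:
  D+A = 7 carry 1
  3+E+1 = 2 carry 1
  7+7+1 = F
  F+0 = F
  0+A = A
  4+8 = C
  5+0 = 5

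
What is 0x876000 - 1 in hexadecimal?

The trailing 3 digits are 0, so subtracting 1 borrows through: they become F and the next digit up decrements.

0x875fff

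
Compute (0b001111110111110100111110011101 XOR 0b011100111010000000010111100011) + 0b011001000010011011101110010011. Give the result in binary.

First 0b001111110111110100111110011101 XOR 0b011100111010000000010111100011 = 0b010011001101110100101001111110.
Add column by column in base 2, right to left:
  0+1 = 1
  1+1 = 0 carry 1
  1+0+1 = 0 carry 1
  1+0+1 = 0 carry 1
  1+1+1 = 1 carry 1
  1+0+1 = 0 carry 1
  1+0+1 = 0 carry 1
  0+1+1 = 0 carry 1
  0+1+1 = 0 carry 1
  1+1+1 = 1 carry 1
  0+0+1 = 1
  1+1 = 0 carry 1
  0+1+1 = 0 carry 1
  0+1+1 = 0 carry 1
  1+0+1 = 0 carry 1
  0+1+1 = 0 carry 1
  1+1+1 = 1 carry 1
  1+0+1 = 0 carry 1
  1+0+1 = 0 carry 1
  0+1+1 = 0 carry 1
  1+0+1 = 0 carry 1
  1+0+1 = 0 carry 1
  0+0+1 = 1
  0+0 = 0
  1+1 = 0 carry 1
  1+0+1 = 0 carry 1
  0+0+1 = 1
  0+1 = 1
  1+1 = 0 carry 1
  final carry 1

0b101100010000010000011000010001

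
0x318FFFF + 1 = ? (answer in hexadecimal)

0x3190000

The trailing 4 digits are F (max in base 16), so adding 1 cascades: they roll to 0 and the next digit up increments.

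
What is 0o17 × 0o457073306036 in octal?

0o10702572632702

Multiply each base-8 digit by 15, carrying:
  6×15 = 90 → write 2 carry 11
  3×15+11 = 56 → write 0 carry 7
  0×15+7 = 7 → write 7
  6×15 = 90 → write 2 carry 11
  0×15+11 = 11 → write 3 carry 1
  3×15+1 = 46 → write 6 carry 5
  3×15+5 = 50 → write 2 carry 6
  7×15+6 = 111 → write 7 carry 13
  0×15+13 = 13 → write 5 carry 1
  7×15+1 = 106 → write 2 carry 13
  5×15+13 = 88 → write 0 carry 11
  4×15+11 = 71 → write 7 carry 8
  remaining carry: 10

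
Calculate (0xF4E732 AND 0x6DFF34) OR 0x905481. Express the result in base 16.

0xF4F7B1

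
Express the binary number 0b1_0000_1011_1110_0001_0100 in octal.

0o4137024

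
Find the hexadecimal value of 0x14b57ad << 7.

0xa5abd680

7 bits is not a whole number of base-16 digits; in binary: 1010010110101011110101101 << 7 = 10100101101010111101011010000000.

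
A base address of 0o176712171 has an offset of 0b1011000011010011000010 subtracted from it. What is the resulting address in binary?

0b1110011110101111110110111

0o176712171 = 0b1111110111001010001111001 in binary.
Subtract column by column in base 2:
  1-0 → 1
  0-1 → 1 (borrow)
  0-0-1 → 1 (borrow)
  1-0-1 → 0
  1-0 → 1
  1-0 → 1
  1-1 → 0
  0-1 → 1 (borrow)
  0-0-1 → 1 (borrow)
  0-0-1 → 1 (borrow)
  1-1-1 → 1 (borrow)
  0-0-1 → 1 (borrow)
  1-1-1 → 1 (borrow)
  0-1-1 → 0 (borrow)
  0-0-1 → 1 (borrow)
  1-0-1 → 0
  1-0 → 1
  1-0 → 1
  0-1 → 1 (borrow)
  1-1-1 → 1 (borrow)
  1-0-1 → 0
  1-1 → 0
  1-0 → 1
  1-0 → 1
  1-0 → 1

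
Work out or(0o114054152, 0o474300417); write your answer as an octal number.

OR each oct digit independently (no carries):
  1|4=5, 1|7=7, 4|4=4, 0|3=3, 5|0=5, 4|0=4, 1|4=5, 5|1=5, 2|7=7

0o574354557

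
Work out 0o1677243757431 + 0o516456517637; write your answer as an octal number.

Add column by column in base 8, right to left:
  1+7 = 0 carry 1
  3+3+1 = 7
  4+6 = 2 carry 1
  7+7+1 = 7 carry 1
  5+1+1 = 7
  7+5 = 4 carry 1
  3+6+1 = 2 carry 1
  4+5+1 = 2 carry 1
  2+4+1 = 7
  7+6 = 5 carry 1
  7+1+1 = 1 carry 1
  6+5+1 = 4 carry 1
  1+0+1 = 2

0o2415722477270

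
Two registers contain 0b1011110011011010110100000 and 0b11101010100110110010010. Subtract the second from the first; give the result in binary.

Subtract column by column in base 2:
  0-0 → 0
  0-1 → 1 (borrow)
  0-0-1 → 1 (borrow)
  0-0-1 → 1 (borrow)
  0-1-1 → 0 (borrow)
  1-0-1 → 0
  0-0 → 0
  1-1 → 0
  1-1 → 0
  0-0 → 0
  1-1 → 0
  0-1 → 1 (borrow)
  1-0-1 → 0
  1-0 → 1
  0-1 → 1 (borrow)
  1-0-1 → 0
  1-1 → 0
  0-0 → 0
  0-1 → 1 (borrow)
  1-0-1 → 0
  1-1 → 0
  1-1 → 0
  1-1 → 0
  0-0 → 0
  1-0 → 1

0b1000001000110100000001110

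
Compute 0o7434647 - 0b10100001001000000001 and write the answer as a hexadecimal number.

0x1427a6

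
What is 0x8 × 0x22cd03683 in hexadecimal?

0x116681b418

Multiply each base-16 digit by 8, carrying:
  3×8 = 24 → write 8 carry 1
  8×8+1 = 65 → write 1 carry 4
  6×8+4 = 52 → write 4 carry 3
  3×8+3 = 27 → write b carry 1
  0×8+1 = 1 → write 1
  d×8 = 104 → write 8 carry 6
  c×8+6 = 102 → write 6 carry 6
  2×8+6 = 22 → write 6 carry 1
  2×8+1 = 17 → write 1 carry 1
  remaining carry: 1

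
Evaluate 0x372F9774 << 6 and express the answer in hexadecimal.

0xDCBE5DD00

6 bits is not a whole number of base-16 digits; in binary: 110111001011111001011101110100 << 6 = 110111001011111001011101110100000000.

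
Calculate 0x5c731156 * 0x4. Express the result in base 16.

0x171cc4558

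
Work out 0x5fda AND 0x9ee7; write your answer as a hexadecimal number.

0x1ec2

AND each hex digit independently (no carries):
  5&9=1, f&e=e, d&e=c, a&7=2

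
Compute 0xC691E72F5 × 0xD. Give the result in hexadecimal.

0xA1568BD671

Multiply each base-16 digit by 13, carrying:
  5×13 = 65 → write 1 carry 4
  F×13+4 = 199 → write 7 carry 12
  2×13+12 = 38 → write 6 carry 2
  7×13+2 = 93 → write D carry 5
  E×13+5 = 187 → write B carry 11
  1×13+11 = 24 → write 8 carry 1
  9×13+1 = 118 → write 6 carry 7
  6×13+7 = 85 → write 5 carry 5
  C×13+5 = 161 → write 1 carry 10
  remaining carry: A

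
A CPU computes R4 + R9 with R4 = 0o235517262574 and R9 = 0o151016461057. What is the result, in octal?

0o406535743653

Add column by column in base 8, right to left:
  4+7 = 3 carry 1
  7+5+1 = 5 carry 1
  5+0+1 = 6
  2+1 = 3
  6+6 = 4 carry 1
  2+4+1 = 7
  7+6 = 5 carry 1
  1+1+1 = 3
  5+0 = 5
  5+1 = 6
  3+5 = 0 carry 1
  2+1+1 = 4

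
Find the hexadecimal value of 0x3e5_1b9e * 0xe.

Multiply each base-16 digit by 14, carrying:
  e×14 = 196 → write 4 carry 12
  9×14+12 = 138 → write a carry 8
  b×14+8 = 162 → write 2 carry 10
  1×14+10 = 24 → write 8 carry 1
  5×14+1 = 71 → write 7 carry 4
  e×14+4 = 200 → write 8 carry 12
  3×14+12 = 54 → write 6 carry 3
  remaining carry: 3

0x368782a4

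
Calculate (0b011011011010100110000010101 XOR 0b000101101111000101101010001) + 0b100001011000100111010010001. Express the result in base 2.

First 0b011011011010100110000010101 XOR 0b000101101111000101101010001 = 0b011110110101100011101000100.
Add column by column in base 2, right to left:
  0+1 = 1
  0+0 = 0
  1+0 = 1
  0+0 = 0
  0+1 = 1
  0+0 = 0
  1+0 = 1
  0+1 = 1
  1+0 = 1
  1+1 = 0 carry 1
  1+1+1 = 1 carry 1
  0+1+1 = 0 carry 1
  0+0+1 = 1
  0+0 = 0
  1+1 = 0 carry 1
  1+0+1 = 0 carry 1
  0+0+1 = 1
  1+0 = 1
  0+1 = 1
  1+1 = 0 carry 1
  1+0+1 = 0 carry 1
  0+1+1 = 0 carry 1
  1+0+1 = 0 carry 1
  1+0+1 = 0 carry 1
  1+0+1 = 0 carry 1
  1+0+1 = 0 carry 1
  0+1+1 = 0 carry 1
  final carry 1

0b1000000001110001010111010101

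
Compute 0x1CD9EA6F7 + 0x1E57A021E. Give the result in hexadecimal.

0x3B318A915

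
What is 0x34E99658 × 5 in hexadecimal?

0x1088FEFB8

Multiply each base-16 digit by 5, carrying:
  8×5 = 40 → write 8 carry 2
  5×5+2 = 27 → write B carry 1
  6×5+1 = 31 → write F carry 1
  9×5+1 = 46 → write E carry 2
  9×5+2 = 47 → write F carry 2
  E×5+2 = 72 → write 8 carry 4
  4×5+4 = 24 → write 8 carry 1
  3×5+1 = 16 → write 0 carry 1
  remaining carry: 1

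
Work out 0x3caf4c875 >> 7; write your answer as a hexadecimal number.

0x795e990

7 bits is not a whole number of base-16 digits; in binary: 1111001010111101001100100001110101 >> 7 = 111100101011110100110010000.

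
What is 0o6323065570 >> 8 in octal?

8 bits is not a whole number of base-8 digits; in binary: 110011010011000110101101111000 >> 8 = 1100110100110001101011.

0o14646153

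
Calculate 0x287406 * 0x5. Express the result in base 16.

0xca441e

Multiply each base-16 digit by 5, carrying:
  6×5 = 30 → write e carry 1
  0×5+1 = 1 → write 1
  4×5 = 20 → write 4 carry 1
  7×5+1 = 36 → write 4 carry 2
  8×5+2 = 42 → write a carry 2
  2×5+2 = 12 → write c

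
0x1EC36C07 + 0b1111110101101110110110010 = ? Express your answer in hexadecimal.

0b1111110101101110110110010 = 0x1FADDB2 in hexadecimal.
Add column by column in base 16, right to left:
  7+2 = 9
  0+B = B
  C+D = 9 carry 1
  6+D+1 = 4 carry 1
  3+A+1 = E
  C+F = B carry 1
  E+1+1 = 0 carry 1
  1+0+1 = 2

0x20BE49B9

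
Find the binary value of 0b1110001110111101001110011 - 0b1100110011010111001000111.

0b1011011100110000101100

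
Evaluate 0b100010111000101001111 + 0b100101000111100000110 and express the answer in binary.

0b1001000000000001010101

Add column by column in base 2, right to left:
  1+0 = 1
  1+1 = 0 carry 1
  1+1+1 = 1 carry 1
  1+0+1 = 0 carry 1
  0+0+1 = 1
  0+0 = 0
  1+0 = 1
  0+0 = 0
  1+1 = 0 carry 1
  0+1+1 = 0 carry 1
  0+1+1 = 0 carry 1
  0+1+1 = 0 carry 1
  1+0+1 = 0 carry 1
  1+0+1 = 0 carry 1
  1+0+1 = 0 carry 1
  0+1+1 = 0 carry 1
  1+0+1 = 0 carry 1
  0+1+1 = 0 carry 1
  0+0+1 = 1
  0+0 = 0
  1+1 = 0 carry 1
  final carry 1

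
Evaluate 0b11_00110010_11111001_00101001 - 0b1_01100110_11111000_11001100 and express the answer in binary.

0b1110011000000000001011101

Subtract column by column in base 2:
  1-0 → 1
  0-0 → 0
  0-1 → 1 (borrow)
  1-1-1 → 1 (borrow)
  0-0-1 → 1 (borrow)
  1-0-1 → 0
  0-1 → 1 (borrow)
  0-1-1 → 0 (borrow)
  1-0-1 → 0
  0-0 → 0
  0-0 → 0
  1-1 → 0
  1-1 → 0
  1-1 → 0
  1-1 → 0
  1-1 → 0
  0-0 → 0
  1-1 → 0
  0-1 → 1 (borrow)
  0-0-1 → 1 (borrow)
  1-0-1 → 0
  1-1 → 0
  0-1 → 1 (borrow)
  0-0-1 → 1 (borrow)
  1-1-1 → 1 (borrow)
  1-0-1 → 0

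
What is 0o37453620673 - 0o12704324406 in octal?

Subtract column by column in base 8:
  3-6 → 5 (borrow)
  7-0-1 → 6
  6-4 → 2
  0-4 → 4 (borrow)
  2-2-1 → 7 (borrow)
  6-3-1 → 2
  3-4 → 7 (borrow)
  5-0-1 → 4
  4-7 → 5 (borrow)
  7-2-1 → 4
  3-1 → 2

0o24547274265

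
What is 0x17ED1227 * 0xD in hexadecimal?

0x13709EBFB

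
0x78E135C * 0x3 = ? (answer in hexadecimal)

Multiply each base-16 digit by 3, carrying:
  C×3 = 36 → write 4 carry 2
  5×3+2 = 17 → write 1 carry 1
  3×3+1 = 10 → write A
  1×3 = 3 → write 3
  E×3 = 42 → write A carry 2
  8×3+2 = 26 → write A carry 1
  7×3+1 = 22 → write 6 carry 1
  remaining carry: 1

0x16AA3A14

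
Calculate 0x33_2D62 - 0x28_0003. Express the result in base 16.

0xB2D5F

Subtract column by column in base 16:
  2-3 → F (borrow)
  6-0-1 → 5
  D-0 → D
  2-0 → 2
  3-8 → B (borrow)
  3-2-1 → 0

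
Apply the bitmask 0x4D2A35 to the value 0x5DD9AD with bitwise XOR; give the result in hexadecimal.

0x10F398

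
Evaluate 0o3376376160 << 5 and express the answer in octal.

0o157717707000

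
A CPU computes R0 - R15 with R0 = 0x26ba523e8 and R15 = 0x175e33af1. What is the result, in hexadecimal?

Subtract column by column in base 16:
  8-1 → 7
  e-f → f (borrow)
  3-a-1 → 8 (borrow)
  2-3-1 → e (borrow)
  5-3-1 → 1
  a-e → c (borrow)
  b-5-1 → 5
  6-7 → f (borrow)
  2-1-1 → 0

0xf5c1e8f7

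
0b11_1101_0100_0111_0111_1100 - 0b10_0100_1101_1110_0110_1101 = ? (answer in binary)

0b110000110100100001111

Subtract column by column in base 2:
  0-1 → 1 (borrow)
  0-0-1 → 1 (borrow)
  1-1-1 → 1 (borrow)
  1-1-1 → 1 (borrow)
  1-0-1 → 0
  1-1 → 0
  1-1 → 0
  0-0 → 0
  1-0 → 1
  1-1 → 0
  1-1 → 0
  0-1 → 1 (borrow)
  0-1-1 → 0 (borrow)
  0-0-1 → 1 (borrow)
  1-1-1 → 1 (borrow)
  0-1-1 → 0 (borrow)
  1-0-1 → 0
  0-0 → 0
  1-1 → 0
  1-0 → 1
  1-0 → 1
  1-1 → 0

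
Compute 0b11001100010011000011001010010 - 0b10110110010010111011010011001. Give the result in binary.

0b10110000000000111110111001

Subtract column by column in base 2:
  0-1 → 1 (borrow)
  1-0-1 → 0
  0-0 → 0
  0-1 → 1 (borrow)
  1-1-1 → 1 (borrow)
  0-0-1 → 1 (borrow)
  1-0-1 → 0
  0-1 → 1 (borrow)
  0-0-1 → 1 (borrow)
  1-1-1 → 1 (borrow)
  1-1-1 → 1 (borrow)
  0-0-1 → 1 (borrow)
  0-1-1 → 0 (borrow)
  0-1-1 → 0 (borrow)
  0-1-1 → 0 (borrow)
  1-0-1 → 0
  1-1 → 0
  0-0 → 0
  0-0 → 0
  1-1 → 0
  0-0 → 0
  0-0 → 0
  0-1 → 1 (borrow)
  1-1-1 → 1 (borrow)
  1-0-1 → 0
  0-1 → 1 (borrow)
  0-1-1 → 0 (borrow)
  1-0-1 → 0
  1-1 → 0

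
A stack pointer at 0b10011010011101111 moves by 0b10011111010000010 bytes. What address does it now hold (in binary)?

0b100111001101110001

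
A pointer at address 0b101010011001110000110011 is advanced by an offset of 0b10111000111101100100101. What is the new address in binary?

0b1000001100001011101011000

Add column by column in base 2, right to left:
  1+1 = 0 carry 1
  1+0+1 = 0 carry 1
  0+1+1 = 0 carry 1
  0+0+1 = 1
  1+0 = 1
  1+1 = 0 carry 1
  0+0+1 = 1
  0+0 = 0
  0+1 = 1
  0+1 = 1
  1+0 = 1
  1+1 = 0 carry 1
  1+1+1 = 1 carry 1
  0+1+1 = 0 carry 1
  0+1+1 = 0 carry 1
  1+0+1 = 0 carry 1
  1+0+1 = 0 carry 1
  0+0+1 = 1
  0+1 = 1
  1+1 = 0 carry 1
  0+1+1 = 0 carry 1
  1+0+1 = 0 carry 1
  0+1+1 = 0 carry 1
  1+0+1 = 0 carry 1
  final carry 1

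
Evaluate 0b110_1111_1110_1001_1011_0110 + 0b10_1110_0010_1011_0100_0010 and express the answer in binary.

0b100111100001010011111000

Add column by column in base 2, right to left:
  0+0 = 0
  1+1 = 0 carry 1
  1+0+1 = 0 carry 1
  0+0+1 = 1
  1+0 = 1
  1+0 = 1
  0+1 = 1
  1+0 = 1
  1+1 = 0 carry 1
  0+1+1 = 0 carry 1
  0+0+1 = 1
  1+1 = 0 carry 1
  0+0+1 = 1
  1+1 = 0 carry 1
  1+0+1 = 0 carry 1
  1+0+1 = 0 carry 1
  1+0+1 = 0 carry 1
  1+1+1 = 1 carry 1
  1+1+1 = 1 carry 1
  1+1+1 = 1 carry 1
  0+0+1 = 1
  1+1 = 0 carry 1
  1+0+1 = 0 carry 1
  final carry 1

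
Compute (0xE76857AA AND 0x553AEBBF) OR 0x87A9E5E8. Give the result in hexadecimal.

0xE76857AA AND 0x553AEBBF = 0x452843AA.
Then OR with 0x87A9E5E8.

0xC7A9E7EA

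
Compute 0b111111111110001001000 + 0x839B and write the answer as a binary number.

0x839B = 0b1000001110011011 in binary.
Add column by column in base 2, right to left:
  0+1 = 1
  0+1 = 1
  0+0 = 0
  1+1 = 0 carry 1
  0+1+1 = 0 carry 1
  0+0+1 = 1
  1+0 = 1
  0+1 = 1
  0+1 = 1
  0+1 = 1
  1+0 = 1
  1+0 = 1
  1+0 = 1
  1+0 = 1
  1+0 = 1
  1+1 = 0 carry 1
  1+0+1 = 0 carry 1
  1+0+1 = 0 carry 1
  1+0+1 = 0 carry 1
  1+0+1 = 0 carry 1
  1+0+1 = 0 carry 1
  final carry 1

0b1000000111111111100011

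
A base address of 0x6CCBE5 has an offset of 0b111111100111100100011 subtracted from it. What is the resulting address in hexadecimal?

0b111111100111100100011 = 0x1FCF23 in hexadecimal.
Subtract column by column in base 16:
  5-3 → 2
  E-2 → C
  B-F → C (borrow)
  C-C-1 → F (borrow)
  C-F-1 → C (borrow)
  6-1-1 → 4

0x4CFCC2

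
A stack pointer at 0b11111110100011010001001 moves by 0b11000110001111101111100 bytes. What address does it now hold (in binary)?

0b111000100110011000000101

Add column by column in base 2, right to left:
  1+0 = 1
  0+0 = 0
  0+1 = 1
  1+1 = 0 carry 1
  0+1+1 = 0 carry 1
  0+1+1 = 0 carry 1
  0+1+1 = 0 carry 1
  1+0+1 = 0 carry 1
  0+1+1 = 0 carry 1
  1+1+1 = 1 carry 1
  1+1+1 = 1 carry 1
  0+1+1 = 0 carry 1
  0+1+1 = 0 carry 1
  0+0+1 = 1
  1+0 = 1
  0+0 = 0
  1+1 = 0 carry 1
  1+1+1 = 1 carry 1
  1+0+1 = 0 carry 1
  1+0+1 = 0 carry 1
  1+0+1 = 0 carry 1
  1+1+1 = 1 carry 1
  1+1+1 = 1 carry 1
  final carry 1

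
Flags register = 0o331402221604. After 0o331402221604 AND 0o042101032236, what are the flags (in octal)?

AND each oct digit independently (no carries):
  3&0=0, 3&4=0, 1&2=0, 4&1=0, 0&0=0, 2&1=0, 2&0=0, 2&3=2, 1&2=0, 6&2=2, 0&3=0, 4&6=4

0o000000020204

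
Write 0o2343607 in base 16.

Each octal digit is 3 bits: 2=010 3=011 4=100 3=011 6=110 0=000 7=111.
Group the bits into nibbles: 1001 1100 0111 1000 0111 → 9C787.

0x9C787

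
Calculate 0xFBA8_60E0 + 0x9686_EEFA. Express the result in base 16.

Add column by column in base 16, right to left:
  0+A = A
  E+F = D carry 1
  0+E+1 = F
  6+E = 4 carry 1
  8+6+1 = F
  A+8 = 2 carry 1
  B+6+1 = 2 carry 1
  F+9+1 = 9 carry 1
  final carry 1

0x1922F4FDA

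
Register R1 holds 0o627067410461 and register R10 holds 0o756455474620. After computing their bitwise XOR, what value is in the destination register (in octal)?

0o171432064241

XOR each oct digit independently (no carries):
  6^7=1, 2^5=7, 7^6=1, 0^4=4, 6^5=3, 7^5=2, 4^4=0, 1^7=6, 0^4=4, 4^6=2, 6^2=4, 1^0=1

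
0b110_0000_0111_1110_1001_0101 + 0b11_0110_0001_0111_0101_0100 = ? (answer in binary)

Add column by column in base 2, right to left:
  1+0 = 1
  0+0 = 0
  1+1 = 0 carry 1
  0+0+1 = 1
  1+1 = 0 carry 1
  0+0+1 = 1
  0+1 = 1
  1+0 = 1
  0+1 = 1
  1+1 = 0 carry 1
  1+1+1 = 1 carry 1
  1+0+1 = 0 carry 1
  1+1+1 = 1 carry 1
  1+0+1 = 0 carry 1
  1+0+1 = 0 carry 1
  0+0+1 = 1
  0+0 = 0
  0+1 = 1
  0+1 = 1
  0+0 = 0
  0+1 = 1
  1+1 = 0 carry 1
  1+0+1 = 0 carry 1
  final carry 1

0b100101101001010111101001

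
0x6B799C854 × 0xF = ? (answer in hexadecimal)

0x64C202BCEC

Multiply each base-16 digit by 15, carrying:
  4×15 = 60 → write C carry 3
  5×15+3 = 78 → write E carry 4
  8×15+4 = 124 → write C carry 7
  C×15+7 = 187 → write B carry 11
  9×15+11 = 146 → write 2 carry 9
  9×15+9 = 144 → write 0 carry 9
  7×15+9 = 114 → write 2 carry 7
  B×15+7 = 172 → write C carry 10
  6×15+10 = 100 → write 4 carry 6
  remaining carry: 6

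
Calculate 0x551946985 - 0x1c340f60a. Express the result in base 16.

Subtract column by column in base 16:
  5-a → b (borrow)
  8-0-1 → 7
  9-6 → 3
  6-f → 7 (borrow)
  4-0-1 → 3
  9-4 → 5
  1-3 → e (borrow)
  5-c-1 → 8 (borrow)
  5-1-1 → 3

0x38e53737b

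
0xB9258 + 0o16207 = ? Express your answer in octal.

0xB9258 = 0o2711130 in octal.
Add column by column in base 8, right to left:
  0+7 = 7
  3+0 = 3
  1+2 = 3
  1+6 = 7
  1+1 = 2
  7+0 = 7
  2+0 = 2

0o2727337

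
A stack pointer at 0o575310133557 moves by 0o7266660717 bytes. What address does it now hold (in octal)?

0o604577014476

Add column by column in base 8, right to left:
  7+7 = 6 carry 1
  5+1+1 = 7
  5+7 = 4 carry 1
  3+0+1 = 4
  3+6 = 1 carry 1
  1+6+1 = 0 carry 1
  0+6+1 = 7
  1+6 = 7
  3+2 = 5
  5+7 = 4 carry 1
  7+0+1 = 0 carry 1
  5+0+1 = 6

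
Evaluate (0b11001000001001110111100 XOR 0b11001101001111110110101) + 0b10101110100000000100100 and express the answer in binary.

0b10110011100110000101101

First 0b11001000001001110111100 XOR 0b11001101001111110110101 = 0b00000101000110000001001.
Add column by column in base 2, right to left:
  1+0 = 1
  0+0 = 0
  0+1 = 1
  1+0 = 1
  0+0 = 0
  0+1 = 1
  0+0 = 0
  0+0 = 0
  0+0 = 0
  0+0 = 0
  1+0 = 1
  1+0 = 1
  0+0 = 0
  0+0 = 0
  0+1 = 1
  1+0 = 1
  0+1 = 1
  1+1 = 0 carry 1
  0+1+1 = 0 carry 1
  0+0+1 = 1
  0+1 = 1
  0+0 = 0
  0+1 = 1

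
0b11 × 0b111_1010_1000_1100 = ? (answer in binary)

Multiply each base-2 digit by 3, carrying:
  0×3 = 0 → write 0
  0×3 = 0 → write 0
  1×3 = 3 → write 1 carry 1
  1×3+1 = 4 → write 0 carry 2
  0×3+2 = 2 → write 0 carry 1
  0×3+1 = 1 → write 1
  0×3 = 0 → write 0
  1×3 = 3 → write 1 carry 1
  0×3+1 = 1 → write 1
  1×3 = 3 → write 1 carry 1
  0×3+1 = 1 → write 1
  1×3 = 3 → write 1 carry 1
  1×3+1 = 4 → write 0 carry 2
  1×3+2 = 5 → write 1 carry 2
  1×3+2 = 5 → write 1 carry 2
  remaining carry: 10

0b10110111110100100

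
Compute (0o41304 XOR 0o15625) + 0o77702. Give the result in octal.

First 0o41304 XOR 0o15625 = 0o54521.
Add column by column in base 8, right to left:
  1+2 = 3
  2+0 = 2
  5+7 = 4 carry 1
  4+7+1 = 4 carry 1
  5+7+1 = 5 carry 1
  final carry 1

0o154423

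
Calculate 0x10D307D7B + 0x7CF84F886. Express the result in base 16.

0x8DCB57601

Add column by column in base 16, right to left:
  B+6 = 1 carry 1
  7+8+1 = 0 carry 1
  D+8+1 = 6 carry 1
  7+F+1 = 7 carry 1
  0+4+1 = 5
  3+8 = B
  D+F = C carry 1
  0+C+1 = D
  1+7 = 8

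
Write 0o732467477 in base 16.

Each octal digit is 3 bits: 7=111 3=011 2=010 4=100 6=110 7=111 4=100 7=111 7=111.
Group the bits into nibbles: 0111 0110 1010 0110 1111 0011 1111 → 76A6F3F.

0x76A6F3F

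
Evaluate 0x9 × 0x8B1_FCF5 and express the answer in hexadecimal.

0x4E41E49D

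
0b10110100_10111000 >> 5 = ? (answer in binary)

Right shift by 5: drop the 5 least-significant bits.

0b10110100101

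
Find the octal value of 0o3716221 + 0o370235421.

0o374153642

Add column by column in base 8, right to left:
  1+1 = 2
  2+2 = 4
  2+4 = 6
  6+5 = 3 carry 1
  1+3+1 = 5
  7+2 = 1 carry 1
  3+0+1 = 4
  0+7 = 7
  0+3 = 3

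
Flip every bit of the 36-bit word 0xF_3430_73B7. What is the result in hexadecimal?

0x0CBCF8C48

Each hex digit d becomes F−d:
  F→0, 3→C, 4→B, 3→C, 0→F, 7→8, 3→C, B→4, 7→8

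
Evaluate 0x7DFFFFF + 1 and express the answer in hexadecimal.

0x7E00000

The trailing 5 digits are F (max in base 16), so adding 1 cascades: they roll to 0 and the next digit up increments.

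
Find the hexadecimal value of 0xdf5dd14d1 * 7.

Multiply each base-16 digit by 7, carrying:
  1×7 = 7 → write 7
  d×7 = 91 → write b carry 5
  4×7+5 = 33 → write 1 carry 2
  1×7+2 = 9 → write 9
  d×7 = 91 → write b carry 5
  d×7+5 = 96 → write 0 carry 6
  5×7+6 = 41 → write 9 carry 2
  f×7+2 = 107 → write b carry 6
  d×7+6 = 97 → write 1 carry 6
  remaining carry: 6

0x61b90b91b7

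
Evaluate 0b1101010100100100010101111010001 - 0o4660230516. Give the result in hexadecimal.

0b1101010100100100010101111010001 = 0x6A922BD1 in hexadecimal.
0o4660230516 = 0x26C1314E in hexadecimal.
Subtract column by column in base 16:
  1-E → 3 (borrow)
  D-4-1 → 8
  B-1 → A
  2-3 → F (borrow)
  2-1-1 → 0
  9-C → D (borrow)
  A-6-1 → 3
  6-2 → 4

0x43D0FA83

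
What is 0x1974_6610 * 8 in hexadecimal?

Multiply each base-16 digit by 8, carrying:
  0×8 = 0 → write 0
  1×8 = 8 → write 8
  6×8 = 48 → write 0 carry 3
  6×8+3 = 51 → write 3 carry 3
  4×8+3 = 35 → write 3 carry 2
  7×8+2 = 58 → write A carry 3
  9×8+3 = 75 → write B carry 4
  1×8+4 = 12 → write C

0xCBA33080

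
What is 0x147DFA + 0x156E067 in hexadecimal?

Add column by column in base 16, right to left:
  A+7 = 1 carry 1
  F+6+1 = 6 carry 1
  D+0+1 = E
  7+E = 5 carry 1
  4+6+1 = B
  1+5 = 6
  0+1 = 1

0x16B5E61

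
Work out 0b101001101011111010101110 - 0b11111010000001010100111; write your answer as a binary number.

0b1010011011110000000111

Subtract column by column in base 2:
  0-1 → 1 (borrow)
  1-1-1 → 1 (borrow)
  1-1-1 → 1 (borrow)
  1-0-1 → 0
  0-0 → 0
  1-1 → 0
  0-0 → 0
  1-1 → 0
  0-0 → 0
  1-1 → 0
  1-0 → 1
  1-0 → 1
  1-0 → 1
  1-0 → 1
  0-0 → 0
  1-0 → 1
  0-1 → 1 (borrow)
  1-0-1 → 0
  1-1 → 0
  0-1 → 1 (borrow)
  0-1-1 → 0 (borrow)
  1-1-1 → 1 (borrow)
  0-1-1 → 0 (borrow)
  1-0-1 → 0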